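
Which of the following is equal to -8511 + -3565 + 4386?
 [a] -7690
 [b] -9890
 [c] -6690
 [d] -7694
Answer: a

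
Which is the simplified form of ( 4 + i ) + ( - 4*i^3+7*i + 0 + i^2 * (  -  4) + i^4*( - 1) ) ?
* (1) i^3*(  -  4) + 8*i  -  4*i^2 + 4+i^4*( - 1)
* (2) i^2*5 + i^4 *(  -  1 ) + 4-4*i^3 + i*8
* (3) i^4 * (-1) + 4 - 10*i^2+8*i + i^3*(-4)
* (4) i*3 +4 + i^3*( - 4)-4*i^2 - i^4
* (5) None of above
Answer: 1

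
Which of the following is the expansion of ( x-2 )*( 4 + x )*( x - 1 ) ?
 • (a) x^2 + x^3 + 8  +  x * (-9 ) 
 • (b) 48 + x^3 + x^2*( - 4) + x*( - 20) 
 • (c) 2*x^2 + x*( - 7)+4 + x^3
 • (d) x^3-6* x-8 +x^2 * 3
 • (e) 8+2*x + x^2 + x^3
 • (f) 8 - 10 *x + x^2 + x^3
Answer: f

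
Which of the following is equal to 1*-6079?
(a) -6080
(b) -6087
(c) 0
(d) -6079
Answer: d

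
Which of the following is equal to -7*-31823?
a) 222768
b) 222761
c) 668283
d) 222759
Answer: b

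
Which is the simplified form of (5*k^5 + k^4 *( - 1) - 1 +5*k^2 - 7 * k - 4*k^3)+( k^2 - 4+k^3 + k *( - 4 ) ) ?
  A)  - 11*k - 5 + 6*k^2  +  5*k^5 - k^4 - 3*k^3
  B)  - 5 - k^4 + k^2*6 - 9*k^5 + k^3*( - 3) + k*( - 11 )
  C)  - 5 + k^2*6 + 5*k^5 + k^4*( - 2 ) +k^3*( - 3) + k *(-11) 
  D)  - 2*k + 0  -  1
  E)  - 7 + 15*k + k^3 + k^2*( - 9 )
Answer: A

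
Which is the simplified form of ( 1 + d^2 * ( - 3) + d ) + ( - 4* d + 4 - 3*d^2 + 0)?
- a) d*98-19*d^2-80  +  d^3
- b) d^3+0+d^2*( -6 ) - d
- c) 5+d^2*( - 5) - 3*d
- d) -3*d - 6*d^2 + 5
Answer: d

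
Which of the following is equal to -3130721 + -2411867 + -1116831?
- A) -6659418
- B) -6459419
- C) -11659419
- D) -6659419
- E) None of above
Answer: D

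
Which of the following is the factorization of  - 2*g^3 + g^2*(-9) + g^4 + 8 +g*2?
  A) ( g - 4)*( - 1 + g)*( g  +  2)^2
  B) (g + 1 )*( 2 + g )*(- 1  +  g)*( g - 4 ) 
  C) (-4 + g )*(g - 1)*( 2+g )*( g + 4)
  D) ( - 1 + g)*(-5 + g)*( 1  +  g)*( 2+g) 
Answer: B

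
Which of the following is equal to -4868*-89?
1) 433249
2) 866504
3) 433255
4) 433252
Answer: 4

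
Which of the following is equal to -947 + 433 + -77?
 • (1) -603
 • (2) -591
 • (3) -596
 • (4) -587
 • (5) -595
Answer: 2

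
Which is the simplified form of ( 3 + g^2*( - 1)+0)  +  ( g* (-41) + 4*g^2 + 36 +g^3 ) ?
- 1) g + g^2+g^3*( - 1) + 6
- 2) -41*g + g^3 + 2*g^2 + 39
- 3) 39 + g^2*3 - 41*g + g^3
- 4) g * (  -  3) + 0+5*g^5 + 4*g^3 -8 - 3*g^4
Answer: 3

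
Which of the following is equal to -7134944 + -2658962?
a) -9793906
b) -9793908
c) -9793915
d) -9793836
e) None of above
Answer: a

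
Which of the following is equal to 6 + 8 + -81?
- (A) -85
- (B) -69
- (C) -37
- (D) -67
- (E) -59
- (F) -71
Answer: D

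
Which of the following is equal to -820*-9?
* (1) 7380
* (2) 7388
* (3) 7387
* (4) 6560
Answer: 1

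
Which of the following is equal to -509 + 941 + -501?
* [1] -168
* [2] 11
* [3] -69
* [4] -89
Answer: 3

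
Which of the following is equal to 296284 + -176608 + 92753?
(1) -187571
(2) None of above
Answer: 2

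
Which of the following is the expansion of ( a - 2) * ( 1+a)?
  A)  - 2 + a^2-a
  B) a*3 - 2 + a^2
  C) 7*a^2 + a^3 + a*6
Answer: A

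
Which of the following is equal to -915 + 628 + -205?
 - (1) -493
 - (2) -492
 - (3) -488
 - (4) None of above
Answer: 2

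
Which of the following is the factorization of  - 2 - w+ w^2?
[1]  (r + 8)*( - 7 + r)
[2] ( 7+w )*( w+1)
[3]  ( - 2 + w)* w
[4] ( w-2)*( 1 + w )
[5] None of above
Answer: 4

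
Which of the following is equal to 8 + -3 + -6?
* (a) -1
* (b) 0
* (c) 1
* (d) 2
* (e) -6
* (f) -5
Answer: a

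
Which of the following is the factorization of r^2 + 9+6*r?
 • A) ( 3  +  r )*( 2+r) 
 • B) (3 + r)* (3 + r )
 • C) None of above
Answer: B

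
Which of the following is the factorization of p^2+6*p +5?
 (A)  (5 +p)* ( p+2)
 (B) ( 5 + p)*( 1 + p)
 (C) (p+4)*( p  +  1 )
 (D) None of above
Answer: B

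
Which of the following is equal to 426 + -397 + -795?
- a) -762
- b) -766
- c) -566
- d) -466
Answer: b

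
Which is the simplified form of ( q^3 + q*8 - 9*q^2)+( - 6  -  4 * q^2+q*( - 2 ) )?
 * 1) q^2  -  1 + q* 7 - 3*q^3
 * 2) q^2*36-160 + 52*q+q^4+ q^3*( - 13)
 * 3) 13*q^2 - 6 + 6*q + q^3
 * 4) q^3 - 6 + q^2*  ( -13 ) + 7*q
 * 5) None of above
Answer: 5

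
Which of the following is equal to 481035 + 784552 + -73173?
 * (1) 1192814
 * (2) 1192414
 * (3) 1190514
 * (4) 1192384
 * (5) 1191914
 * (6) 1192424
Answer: 2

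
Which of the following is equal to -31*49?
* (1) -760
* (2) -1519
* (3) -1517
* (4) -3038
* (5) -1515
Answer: 2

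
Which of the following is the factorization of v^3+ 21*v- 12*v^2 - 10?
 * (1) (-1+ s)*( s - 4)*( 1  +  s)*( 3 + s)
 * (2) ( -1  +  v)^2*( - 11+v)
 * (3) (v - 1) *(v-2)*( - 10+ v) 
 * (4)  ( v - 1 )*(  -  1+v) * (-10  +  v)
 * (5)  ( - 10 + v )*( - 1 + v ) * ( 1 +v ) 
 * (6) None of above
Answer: 4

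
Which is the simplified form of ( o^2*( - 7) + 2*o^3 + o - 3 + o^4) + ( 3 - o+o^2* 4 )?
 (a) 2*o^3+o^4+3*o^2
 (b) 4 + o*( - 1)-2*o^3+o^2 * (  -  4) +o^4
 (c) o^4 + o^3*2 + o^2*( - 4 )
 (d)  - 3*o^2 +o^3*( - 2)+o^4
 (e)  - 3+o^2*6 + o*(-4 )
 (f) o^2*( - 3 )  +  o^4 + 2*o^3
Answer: f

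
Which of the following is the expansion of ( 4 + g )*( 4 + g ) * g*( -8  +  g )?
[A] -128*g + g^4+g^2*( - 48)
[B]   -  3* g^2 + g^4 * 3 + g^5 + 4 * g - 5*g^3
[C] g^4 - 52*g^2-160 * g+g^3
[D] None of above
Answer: A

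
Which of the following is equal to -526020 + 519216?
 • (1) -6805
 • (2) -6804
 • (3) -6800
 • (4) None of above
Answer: 2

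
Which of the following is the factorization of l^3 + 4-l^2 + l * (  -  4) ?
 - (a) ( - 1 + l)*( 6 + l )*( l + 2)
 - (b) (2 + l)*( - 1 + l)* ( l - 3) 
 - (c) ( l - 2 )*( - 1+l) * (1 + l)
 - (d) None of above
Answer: d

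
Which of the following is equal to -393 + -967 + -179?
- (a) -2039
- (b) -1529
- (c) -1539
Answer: c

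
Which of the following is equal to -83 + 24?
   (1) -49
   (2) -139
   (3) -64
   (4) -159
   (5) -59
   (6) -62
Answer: 5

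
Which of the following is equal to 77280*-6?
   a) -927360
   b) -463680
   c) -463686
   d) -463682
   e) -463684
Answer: b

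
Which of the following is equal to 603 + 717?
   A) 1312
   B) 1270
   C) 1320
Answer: C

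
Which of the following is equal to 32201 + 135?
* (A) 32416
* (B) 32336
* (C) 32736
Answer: B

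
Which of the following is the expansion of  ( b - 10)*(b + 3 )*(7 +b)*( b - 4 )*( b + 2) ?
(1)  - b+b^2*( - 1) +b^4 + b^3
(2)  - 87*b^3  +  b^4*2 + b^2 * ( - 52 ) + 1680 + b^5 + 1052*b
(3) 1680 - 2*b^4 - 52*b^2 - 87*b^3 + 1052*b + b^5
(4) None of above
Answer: 3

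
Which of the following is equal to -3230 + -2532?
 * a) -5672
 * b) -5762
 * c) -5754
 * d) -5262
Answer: b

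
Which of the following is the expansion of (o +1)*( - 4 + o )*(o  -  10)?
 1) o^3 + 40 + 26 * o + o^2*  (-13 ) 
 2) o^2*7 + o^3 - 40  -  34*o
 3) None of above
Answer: 1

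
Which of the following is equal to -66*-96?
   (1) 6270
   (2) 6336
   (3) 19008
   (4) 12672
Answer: 2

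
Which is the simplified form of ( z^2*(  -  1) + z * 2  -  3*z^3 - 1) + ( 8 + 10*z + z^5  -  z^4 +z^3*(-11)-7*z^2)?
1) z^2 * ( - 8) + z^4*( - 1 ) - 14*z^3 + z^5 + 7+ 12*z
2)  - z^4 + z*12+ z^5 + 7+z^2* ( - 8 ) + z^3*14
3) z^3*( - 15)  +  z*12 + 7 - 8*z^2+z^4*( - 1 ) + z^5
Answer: 1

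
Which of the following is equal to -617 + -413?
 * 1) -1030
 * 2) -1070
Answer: 1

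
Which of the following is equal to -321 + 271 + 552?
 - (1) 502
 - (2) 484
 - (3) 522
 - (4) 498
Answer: 1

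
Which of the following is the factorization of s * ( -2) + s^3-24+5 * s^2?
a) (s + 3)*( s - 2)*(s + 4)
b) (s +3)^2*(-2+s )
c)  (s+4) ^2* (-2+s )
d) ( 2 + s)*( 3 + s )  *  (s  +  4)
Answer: a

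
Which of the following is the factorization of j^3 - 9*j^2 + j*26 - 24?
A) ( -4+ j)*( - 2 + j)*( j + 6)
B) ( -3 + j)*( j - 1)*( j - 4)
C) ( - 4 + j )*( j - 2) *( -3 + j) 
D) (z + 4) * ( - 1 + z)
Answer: C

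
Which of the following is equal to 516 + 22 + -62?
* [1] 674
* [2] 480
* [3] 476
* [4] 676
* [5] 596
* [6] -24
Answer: 3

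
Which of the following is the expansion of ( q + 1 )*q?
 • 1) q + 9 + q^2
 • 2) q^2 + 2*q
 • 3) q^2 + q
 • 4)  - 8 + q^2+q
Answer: 3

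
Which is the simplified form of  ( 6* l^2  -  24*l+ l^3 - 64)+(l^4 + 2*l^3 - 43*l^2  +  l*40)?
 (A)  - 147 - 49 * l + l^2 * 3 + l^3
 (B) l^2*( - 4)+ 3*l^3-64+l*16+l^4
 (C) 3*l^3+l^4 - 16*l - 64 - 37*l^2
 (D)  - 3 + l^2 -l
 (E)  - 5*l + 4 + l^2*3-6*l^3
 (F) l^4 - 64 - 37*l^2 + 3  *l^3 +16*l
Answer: F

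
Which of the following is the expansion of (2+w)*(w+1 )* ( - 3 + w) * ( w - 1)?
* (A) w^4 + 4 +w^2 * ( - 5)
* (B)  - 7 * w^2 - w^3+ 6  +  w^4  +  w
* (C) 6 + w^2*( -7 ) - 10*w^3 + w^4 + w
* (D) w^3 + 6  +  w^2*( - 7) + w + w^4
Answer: B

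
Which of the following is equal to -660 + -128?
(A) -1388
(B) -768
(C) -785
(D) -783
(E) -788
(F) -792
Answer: E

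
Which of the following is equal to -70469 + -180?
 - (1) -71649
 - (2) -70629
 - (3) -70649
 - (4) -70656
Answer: 3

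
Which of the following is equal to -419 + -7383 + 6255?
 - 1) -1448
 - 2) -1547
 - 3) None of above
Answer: 2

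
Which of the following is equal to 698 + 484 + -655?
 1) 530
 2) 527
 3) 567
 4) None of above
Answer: 2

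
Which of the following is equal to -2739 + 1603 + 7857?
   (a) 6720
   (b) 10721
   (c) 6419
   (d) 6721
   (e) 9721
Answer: d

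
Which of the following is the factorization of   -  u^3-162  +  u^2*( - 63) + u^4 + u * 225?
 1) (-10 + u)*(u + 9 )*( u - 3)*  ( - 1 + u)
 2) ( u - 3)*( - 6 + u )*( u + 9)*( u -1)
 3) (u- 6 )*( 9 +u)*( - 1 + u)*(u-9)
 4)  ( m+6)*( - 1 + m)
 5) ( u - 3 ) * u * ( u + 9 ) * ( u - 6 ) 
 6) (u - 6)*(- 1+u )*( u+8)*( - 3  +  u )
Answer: 2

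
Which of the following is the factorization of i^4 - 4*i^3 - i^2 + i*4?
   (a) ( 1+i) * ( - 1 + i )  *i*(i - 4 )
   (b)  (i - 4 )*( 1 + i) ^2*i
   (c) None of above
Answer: a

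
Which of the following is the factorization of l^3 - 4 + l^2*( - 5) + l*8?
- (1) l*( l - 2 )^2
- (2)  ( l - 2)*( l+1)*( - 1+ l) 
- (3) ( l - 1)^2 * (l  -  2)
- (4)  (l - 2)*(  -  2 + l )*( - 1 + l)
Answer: 4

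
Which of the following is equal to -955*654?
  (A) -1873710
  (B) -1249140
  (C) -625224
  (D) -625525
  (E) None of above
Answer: E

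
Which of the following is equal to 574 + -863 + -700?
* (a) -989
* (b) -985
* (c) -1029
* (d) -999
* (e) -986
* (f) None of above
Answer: a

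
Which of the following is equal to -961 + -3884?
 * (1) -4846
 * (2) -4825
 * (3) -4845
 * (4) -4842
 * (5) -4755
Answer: 3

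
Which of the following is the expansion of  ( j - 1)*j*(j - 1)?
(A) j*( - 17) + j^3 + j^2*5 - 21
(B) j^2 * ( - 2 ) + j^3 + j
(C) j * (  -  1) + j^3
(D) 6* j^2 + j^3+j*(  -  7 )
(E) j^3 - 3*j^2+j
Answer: B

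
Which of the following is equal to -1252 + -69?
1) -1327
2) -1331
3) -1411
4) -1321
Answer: 4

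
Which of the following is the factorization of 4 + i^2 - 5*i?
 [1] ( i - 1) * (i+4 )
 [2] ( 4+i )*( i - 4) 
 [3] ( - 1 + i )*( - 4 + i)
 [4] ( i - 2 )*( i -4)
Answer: 3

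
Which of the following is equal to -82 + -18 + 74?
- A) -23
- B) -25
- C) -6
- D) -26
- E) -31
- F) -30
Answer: D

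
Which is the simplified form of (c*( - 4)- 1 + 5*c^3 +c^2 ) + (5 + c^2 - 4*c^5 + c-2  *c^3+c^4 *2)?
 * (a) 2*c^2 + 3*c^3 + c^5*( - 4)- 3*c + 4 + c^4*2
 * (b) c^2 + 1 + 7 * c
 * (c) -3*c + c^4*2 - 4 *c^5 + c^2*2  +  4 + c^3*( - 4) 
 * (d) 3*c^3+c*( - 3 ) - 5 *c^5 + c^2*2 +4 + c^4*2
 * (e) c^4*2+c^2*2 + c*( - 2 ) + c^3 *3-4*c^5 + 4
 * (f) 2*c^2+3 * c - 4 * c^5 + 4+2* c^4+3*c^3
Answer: a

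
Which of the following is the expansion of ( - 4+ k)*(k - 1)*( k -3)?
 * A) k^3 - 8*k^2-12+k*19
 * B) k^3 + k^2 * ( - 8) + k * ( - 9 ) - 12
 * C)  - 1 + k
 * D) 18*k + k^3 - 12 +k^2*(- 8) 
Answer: A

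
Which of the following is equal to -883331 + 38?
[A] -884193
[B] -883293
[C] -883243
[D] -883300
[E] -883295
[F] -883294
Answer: B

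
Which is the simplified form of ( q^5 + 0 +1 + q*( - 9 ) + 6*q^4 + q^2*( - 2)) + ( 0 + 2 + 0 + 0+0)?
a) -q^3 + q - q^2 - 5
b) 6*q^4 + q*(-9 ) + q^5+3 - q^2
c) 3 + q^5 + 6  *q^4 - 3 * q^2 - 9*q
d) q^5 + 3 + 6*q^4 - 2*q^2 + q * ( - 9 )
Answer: d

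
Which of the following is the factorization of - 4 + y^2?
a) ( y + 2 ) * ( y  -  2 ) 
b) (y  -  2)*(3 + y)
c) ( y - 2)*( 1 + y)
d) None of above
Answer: a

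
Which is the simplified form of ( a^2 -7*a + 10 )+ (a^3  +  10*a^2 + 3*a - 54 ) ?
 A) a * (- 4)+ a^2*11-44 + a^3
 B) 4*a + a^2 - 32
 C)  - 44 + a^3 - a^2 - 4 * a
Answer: A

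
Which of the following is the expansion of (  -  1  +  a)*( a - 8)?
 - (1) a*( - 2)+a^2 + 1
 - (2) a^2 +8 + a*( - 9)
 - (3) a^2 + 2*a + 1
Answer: 2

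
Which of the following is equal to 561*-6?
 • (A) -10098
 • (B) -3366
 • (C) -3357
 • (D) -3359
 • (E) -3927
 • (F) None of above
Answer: B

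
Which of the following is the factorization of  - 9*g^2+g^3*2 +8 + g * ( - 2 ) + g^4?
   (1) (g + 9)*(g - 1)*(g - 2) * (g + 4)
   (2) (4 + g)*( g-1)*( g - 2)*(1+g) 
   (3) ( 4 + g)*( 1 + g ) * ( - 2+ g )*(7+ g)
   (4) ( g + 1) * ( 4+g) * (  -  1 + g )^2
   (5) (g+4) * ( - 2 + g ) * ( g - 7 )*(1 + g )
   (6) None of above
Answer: 2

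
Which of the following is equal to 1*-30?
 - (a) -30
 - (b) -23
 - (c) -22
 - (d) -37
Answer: a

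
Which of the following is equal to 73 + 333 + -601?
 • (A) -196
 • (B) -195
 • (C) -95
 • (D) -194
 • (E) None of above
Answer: B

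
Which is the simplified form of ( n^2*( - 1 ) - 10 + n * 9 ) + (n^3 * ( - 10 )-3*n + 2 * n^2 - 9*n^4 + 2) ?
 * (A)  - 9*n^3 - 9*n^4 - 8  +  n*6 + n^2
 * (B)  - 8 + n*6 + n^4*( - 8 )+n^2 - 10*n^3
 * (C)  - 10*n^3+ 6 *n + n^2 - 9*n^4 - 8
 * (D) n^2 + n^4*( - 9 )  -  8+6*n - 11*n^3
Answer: C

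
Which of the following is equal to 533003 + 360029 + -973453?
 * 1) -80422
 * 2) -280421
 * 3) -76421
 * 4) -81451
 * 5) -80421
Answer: 5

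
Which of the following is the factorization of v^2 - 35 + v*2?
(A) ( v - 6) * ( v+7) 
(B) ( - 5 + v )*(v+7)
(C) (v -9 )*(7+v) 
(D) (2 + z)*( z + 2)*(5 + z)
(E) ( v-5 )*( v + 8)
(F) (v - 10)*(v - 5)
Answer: B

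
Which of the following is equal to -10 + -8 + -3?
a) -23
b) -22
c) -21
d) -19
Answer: c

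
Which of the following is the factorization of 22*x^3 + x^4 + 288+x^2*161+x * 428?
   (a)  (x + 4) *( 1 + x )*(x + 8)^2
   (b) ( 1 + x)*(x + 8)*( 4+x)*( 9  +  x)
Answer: b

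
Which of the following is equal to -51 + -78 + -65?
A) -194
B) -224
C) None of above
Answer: A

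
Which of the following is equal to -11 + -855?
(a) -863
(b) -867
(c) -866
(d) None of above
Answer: c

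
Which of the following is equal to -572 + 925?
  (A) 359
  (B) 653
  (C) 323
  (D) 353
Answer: D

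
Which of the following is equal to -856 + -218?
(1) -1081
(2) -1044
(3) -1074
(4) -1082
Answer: 3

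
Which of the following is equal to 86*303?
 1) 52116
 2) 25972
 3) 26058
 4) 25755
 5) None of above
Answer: 3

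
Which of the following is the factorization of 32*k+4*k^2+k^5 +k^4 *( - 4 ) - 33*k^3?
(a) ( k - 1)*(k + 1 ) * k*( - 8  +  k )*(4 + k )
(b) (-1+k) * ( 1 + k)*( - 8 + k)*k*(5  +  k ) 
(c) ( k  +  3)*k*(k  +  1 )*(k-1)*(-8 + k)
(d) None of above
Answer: a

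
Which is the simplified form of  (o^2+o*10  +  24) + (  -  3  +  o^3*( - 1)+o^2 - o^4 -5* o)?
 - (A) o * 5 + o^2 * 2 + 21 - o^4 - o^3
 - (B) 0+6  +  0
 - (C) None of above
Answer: A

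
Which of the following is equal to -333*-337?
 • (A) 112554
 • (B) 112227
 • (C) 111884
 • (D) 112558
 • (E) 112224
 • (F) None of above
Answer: F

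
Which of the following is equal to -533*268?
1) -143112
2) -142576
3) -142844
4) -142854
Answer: 3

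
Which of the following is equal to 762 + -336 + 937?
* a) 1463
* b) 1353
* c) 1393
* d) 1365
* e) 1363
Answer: e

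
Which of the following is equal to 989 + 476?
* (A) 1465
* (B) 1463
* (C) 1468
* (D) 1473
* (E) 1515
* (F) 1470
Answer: A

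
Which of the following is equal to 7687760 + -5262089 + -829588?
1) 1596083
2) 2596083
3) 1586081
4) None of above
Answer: 1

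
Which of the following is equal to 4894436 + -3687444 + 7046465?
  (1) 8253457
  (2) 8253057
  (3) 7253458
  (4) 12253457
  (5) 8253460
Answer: 1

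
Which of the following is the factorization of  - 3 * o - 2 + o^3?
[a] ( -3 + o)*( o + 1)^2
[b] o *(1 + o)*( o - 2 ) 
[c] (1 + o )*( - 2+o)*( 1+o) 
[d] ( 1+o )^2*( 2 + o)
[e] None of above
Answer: c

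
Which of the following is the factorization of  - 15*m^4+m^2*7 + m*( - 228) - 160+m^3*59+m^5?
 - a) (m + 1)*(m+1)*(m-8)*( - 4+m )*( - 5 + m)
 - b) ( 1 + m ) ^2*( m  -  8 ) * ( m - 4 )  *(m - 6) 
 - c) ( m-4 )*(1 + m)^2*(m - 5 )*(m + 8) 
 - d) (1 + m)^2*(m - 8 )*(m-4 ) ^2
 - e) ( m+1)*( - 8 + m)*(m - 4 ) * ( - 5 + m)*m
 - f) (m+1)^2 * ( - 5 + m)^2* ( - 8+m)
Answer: a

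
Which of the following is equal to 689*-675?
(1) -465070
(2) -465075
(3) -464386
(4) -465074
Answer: 2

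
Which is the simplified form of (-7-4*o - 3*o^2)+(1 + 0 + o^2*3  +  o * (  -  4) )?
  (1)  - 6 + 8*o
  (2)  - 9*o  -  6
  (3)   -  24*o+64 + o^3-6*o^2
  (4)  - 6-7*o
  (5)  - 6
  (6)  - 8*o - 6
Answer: 6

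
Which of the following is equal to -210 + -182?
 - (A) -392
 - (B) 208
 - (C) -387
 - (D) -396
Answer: A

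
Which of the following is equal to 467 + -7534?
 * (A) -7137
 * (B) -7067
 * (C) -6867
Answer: B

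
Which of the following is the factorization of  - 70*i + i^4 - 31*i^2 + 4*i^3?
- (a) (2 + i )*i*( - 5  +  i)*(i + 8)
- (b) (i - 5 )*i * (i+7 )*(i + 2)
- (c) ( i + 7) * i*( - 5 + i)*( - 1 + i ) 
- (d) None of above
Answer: b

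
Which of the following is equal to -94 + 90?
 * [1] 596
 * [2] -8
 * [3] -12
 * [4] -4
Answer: 4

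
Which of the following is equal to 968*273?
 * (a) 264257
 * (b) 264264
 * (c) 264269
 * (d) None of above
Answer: b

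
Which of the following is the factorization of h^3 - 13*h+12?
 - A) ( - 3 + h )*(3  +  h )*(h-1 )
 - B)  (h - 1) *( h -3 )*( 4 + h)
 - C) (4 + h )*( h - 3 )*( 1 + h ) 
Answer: B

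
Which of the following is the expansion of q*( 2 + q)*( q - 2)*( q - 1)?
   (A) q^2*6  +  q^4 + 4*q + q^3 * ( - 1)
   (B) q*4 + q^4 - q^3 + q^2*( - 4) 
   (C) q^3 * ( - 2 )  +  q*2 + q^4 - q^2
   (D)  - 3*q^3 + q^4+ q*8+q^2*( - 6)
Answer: B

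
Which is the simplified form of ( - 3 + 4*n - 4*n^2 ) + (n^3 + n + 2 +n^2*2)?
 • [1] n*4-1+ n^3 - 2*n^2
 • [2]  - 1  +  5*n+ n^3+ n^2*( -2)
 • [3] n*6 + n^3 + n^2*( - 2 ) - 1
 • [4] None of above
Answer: 2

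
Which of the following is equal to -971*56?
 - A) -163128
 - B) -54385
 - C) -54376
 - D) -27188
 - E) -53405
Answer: C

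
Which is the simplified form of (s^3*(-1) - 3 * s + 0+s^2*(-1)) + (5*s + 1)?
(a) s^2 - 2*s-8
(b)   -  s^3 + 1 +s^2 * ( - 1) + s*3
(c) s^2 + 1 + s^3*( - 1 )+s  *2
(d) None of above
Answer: d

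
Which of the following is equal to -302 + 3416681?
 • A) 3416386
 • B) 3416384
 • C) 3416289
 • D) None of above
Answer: D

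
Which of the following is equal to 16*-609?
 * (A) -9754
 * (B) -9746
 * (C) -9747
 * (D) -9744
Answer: D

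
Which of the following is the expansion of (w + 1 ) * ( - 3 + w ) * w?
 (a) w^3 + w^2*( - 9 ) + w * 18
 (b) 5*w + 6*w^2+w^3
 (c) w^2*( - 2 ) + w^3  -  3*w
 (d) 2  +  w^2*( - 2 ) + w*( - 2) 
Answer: c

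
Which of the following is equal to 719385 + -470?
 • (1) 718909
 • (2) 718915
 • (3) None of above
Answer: 2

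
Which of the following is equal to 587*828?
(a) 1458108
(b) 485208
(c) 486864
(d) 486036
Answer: d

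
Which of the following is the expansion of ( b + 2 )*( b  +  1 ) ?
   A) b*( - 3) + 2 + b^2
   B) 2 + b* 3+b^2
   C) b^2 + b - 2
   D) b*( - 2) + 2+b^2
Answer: B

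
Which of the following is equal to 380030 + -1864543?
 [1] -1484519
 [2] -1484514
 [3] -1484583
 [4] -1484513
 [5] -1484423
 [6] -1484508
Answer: 4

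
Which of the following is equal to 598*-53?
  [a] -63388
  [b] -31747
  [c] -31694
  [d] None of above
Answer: c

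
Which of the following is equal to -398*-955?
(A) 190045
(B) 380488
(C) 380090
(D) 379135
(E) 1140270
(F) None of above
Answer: C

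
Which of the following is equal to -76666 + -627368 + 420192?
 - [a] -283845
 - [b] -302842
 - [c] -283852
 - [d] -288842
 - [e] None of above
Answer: e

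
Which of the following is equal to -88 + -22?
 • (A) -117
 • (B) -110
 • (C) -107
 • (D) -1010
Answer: B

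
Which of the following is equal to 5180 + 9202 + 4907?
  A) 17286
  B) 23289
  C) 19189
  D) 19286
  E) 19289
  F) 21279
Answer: E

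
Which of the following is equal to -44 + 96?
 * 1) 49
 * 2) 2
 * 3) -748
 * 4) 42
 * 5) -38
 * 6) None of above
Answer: 6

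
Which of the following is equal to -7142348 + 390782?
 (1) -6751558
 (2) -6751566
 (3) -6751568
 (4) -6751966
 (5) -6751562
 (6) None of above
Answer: 2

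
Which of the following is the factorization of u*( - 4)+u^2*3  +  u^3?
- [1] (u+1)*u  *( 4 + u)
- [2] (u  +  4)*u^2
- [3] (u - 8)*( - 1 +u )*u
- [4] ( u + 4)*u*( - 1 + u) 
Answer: 4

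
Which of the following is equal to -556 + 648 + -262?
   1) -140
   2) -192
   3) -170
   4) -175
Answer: 3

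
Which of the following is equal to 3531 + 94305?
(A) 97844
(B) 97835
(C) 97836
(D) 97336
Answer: C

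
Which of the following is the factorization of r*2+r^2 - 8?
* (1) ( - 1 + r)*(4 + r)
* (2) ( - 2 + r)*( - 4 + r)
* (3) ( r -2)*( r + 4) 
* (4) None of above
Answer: 3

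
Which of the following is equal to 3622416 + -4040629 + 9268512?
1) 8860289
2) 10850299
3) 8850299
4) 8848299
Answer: 3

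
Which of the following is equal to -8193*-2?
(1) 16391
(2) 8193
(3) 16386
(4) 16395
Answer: 3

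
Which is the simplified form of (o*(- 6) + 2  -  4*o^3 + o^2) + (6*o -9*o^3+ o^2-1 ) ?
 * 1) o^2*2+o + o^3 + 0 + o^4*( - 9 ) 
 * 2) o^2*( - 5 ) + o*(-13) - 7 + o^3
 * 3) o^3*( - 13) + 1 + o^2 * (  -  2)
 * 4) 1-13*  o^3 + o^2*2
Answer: 4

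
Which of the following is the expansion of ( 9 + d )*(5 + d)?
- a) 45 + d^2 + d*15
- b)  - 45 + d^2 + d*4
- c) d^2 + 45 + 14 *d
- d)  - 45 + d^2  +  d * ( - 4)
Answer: c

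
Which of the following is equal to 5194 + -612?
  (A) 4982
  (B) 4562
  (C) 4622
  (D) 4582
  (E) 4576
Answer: D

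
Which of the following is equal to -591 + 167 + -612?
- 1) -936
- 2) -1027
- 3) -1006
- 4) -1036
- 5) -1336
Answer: 4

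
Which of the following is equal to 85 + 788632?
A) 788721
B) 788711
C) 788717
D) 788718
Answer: C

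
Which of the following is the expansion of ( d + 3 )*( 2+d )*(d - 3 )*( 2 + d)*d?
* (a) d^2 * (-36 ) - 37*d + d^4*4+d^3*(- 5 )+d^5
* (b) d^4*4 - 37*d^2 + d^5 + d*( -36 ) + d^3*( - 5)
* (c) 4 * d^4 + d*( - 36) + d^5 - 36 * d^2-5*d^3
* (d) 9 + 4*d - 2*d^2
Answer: c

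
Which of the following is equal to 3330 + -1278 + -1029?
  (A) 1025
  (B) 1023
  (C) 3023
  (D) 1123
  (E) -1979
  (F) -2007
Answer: B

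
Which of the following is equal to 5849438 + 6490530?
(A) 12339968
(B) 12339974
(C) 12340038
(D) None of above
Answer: A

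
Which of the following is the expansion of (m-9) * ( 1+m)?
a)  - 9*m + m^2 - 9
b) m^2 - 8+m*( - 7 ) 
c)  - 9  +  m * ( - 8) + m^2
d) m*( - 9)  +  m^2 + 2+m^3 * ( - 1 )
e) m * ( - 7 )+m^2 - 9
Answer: c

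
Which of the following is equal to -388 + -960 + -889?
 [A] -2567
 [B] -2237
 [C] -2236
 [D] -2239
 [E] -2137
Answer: B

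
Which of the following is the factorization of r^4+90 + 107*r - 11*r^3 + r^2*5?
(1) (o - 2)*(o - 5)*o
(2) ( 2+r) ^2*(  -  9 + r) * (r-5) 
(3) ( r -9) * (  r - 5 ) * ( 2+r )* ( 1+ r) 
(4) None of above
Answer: 3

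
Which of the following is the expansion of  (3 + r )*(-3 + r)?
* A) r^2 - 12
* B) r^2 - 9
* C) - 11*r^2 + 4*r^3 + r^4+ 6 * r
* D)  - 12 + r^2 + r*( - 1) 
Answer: B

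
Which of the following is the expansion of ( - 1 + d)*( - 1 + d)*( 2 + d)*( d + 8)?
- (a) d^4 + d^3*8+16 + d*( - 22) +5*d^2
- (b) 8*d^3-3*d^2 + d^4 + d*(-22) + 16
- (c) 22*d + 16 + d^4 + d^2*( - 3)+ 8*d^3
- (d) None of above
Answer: b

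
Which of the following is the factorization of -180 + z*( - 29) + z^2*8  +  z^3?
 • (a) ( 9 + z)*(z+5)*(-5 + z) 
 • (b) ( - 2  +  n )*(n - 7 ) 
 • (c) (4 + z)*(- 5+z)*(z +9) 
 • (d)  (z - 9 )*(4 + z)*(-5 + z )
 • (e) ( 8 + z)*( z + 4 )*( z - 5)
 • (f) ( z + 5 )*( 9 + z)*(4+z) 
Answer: c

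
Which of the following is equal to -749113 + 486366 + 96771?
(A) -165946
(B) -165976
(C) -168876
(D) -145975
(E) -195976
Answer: B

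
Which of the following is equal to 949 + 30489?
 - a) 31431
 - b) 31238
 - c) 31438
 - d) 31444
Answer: c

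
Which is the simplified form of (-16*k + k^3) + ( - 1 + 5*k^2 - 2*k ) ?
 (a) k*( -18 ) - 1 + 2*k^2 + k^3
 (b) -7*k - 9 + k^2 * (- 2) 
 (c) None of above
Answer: c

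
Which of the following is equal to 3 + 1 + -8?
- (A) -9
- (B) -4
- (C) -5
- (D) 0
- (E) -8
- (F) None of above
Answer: B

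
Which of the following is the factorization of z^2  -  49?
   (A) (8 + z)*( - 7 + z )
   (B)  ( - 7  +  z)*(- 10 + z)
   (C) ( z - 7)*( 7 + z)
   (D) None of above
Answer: C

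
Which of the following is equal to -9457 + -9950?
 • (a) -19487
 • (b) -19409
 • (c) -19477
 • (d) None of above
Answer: d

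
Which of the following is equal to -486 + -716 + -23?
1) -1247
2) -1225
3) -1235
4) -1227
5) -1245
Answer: 2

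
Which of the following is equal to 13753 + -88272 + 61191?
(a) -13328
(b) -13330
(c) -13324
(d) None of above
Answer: a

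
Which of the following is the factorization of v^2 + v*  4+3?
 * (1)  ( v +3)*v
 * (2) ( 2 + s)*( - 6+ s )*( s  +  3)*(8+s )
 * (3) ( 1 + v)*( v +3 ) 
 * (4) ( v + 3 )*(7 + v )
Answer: 3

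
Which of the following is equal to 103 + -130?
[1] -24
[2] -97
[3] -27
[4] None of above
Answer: 3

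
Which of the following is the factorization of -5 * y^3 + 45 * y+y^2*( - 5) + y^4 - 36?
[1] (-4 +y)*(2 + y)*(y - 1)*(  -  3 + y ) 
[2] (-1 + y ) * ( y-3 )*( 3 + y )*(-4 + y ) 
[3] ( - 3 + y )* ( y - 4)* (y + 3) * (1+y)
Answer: 2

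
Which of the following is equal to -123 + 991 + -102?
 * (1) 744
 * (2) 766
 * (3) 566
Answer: 2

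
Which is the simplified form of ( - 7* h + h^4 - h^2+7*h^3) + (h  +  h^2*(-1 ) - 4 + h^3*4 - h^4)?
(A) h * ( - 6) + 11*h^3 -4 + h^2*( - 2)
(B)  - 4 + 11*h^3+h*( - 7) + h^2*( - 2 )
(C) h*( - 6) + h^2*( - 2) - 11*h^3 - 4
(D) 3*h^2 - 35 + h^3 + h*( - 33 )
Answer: A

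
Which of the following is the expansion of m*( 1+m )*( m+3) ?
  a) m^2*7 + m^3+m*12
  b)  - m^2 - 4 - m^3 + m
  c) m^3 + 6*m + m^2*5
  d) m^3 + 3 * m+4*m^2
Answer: d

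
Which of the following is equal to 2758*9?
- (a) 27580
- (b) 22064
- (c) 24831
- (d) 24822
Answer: d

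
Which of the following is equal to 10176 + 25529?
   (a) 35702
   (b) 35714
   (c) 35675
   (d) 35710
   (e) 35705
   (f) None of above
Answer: e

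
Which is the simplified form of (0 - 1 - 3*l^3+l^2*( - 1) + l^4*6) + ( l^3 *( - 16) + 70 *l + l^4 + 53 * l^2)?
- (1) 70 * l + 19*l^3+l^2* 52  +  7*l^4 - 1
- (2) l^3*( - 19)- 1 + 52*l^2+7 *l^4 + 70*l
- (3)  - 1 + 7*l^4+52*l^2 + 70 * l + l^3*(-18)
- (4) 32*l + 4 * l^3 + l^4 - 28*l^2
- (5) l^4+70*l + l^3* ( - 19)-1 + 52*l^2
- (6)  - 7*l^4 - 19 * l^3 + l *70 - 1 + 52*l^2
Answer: 2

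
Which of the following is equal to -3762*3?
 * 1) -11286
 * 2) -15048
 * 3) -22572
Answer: 1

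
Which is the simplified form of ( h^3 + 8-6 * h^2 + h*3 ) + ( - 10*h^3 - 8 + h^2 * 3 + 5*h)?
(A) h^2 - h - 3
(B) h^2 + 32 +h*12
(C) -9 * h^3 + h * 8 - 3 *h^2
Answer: C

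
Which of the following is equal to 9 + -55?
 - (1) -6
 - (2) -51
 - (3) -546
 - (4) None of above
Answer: 4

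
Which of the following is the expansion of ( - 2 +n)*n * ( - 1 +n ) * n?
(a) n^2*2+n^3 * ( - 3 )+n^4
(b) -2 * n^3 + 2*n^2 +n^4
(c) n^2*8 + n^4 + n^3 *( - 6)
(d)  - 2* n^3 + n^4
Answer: a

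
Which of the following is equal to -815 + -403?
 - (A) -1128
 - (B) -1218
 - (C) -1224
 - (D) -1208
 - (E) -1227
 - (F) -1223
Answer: B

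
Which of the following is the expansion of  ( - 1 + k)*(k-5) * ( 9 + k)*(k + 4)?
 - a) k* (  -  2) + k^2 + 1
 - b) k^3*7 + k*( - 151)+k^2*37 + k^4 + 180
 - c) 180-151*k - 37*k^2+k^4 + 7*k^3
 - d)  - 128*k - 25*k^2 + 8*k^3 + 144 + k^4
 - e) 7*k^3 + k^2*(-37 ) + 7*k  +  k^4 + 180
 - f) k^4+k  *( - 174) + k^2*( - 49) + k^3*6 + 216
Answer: c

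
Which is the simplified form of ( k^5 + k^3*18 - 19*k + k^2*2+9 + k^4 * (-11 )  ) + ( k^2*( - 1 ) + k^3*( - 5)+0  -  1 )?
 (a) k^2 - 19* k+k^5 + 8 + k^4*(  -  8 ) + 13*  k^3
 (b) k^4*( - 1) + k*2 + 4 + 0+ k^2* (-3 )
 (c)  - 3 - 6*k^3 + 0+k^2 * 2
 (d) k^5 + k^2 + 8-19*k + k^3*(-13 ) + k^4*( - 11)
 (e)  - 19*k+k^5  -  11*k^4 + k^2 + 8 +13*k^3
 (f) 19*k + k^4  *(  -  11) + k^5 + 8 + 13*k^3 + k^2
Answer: e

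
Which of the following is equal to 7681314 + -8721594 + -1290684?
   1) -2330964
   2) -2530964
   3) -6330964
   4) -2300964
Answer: 1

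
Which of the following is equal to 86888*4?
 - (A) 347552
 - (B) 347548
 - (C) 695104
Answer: A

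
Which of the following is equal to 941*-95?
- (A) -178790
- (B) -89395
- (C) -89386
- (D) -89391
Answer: B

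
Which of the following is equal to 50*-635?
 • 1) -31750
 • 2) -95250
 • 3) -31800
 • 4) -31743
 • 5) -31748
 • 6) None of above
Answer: 1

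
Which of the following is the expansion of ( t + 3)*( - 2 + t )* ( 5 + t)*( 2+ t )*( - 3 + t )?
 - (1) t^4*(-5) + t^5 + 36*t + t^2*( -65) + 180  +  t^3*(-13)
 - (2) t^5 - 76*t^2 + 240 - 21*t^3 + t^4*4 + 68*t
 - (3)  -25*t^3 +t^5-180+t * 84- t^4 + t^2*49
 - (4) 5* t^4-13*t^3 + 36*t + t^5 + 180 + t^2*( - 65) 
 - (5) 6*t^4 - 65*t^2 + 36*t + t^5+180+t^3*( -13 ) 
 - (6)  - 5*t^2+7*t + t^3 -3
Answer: 4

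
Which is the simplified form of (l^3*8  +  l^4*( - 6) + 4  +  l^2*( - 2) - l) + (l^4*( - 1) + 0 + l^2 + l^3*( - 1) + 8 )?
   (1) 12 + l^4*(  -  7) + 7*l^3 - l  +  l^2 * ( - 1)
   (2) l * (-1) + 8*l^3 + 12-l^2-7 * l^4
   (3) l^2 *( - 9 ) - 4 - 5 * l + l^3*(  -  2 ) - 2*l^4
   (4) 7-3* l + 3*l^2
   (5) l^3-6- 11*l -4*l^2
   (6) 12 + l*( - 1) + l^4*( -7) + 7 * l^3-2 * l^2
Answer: 1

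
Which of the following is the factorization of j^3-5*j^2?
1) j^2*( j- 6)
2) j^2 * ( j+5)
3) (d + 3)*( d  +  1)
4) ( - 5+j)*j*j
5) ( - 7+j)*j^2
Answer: 4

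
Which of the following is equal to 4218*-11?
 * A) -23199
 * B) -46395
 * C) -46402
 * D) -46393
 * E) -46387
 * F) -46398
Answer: F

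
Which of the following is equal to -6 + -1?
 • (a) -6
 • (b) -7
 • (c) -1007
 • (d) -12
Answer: b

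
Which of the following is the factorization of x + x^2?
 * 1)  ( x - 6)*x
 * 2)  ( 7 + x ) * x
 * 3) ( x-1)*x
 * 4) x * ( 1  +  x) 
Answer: 4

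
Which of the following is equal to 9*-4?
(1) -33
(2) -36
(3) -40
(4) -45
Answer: 2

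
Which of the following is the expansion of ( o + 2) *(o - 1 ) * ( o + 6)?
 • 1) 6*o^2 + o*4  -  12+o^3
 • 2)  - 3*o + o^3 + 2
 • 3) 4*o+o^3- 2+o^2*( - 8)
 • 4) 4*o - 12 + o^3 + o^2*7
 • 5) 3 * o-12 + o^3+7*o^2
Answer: 4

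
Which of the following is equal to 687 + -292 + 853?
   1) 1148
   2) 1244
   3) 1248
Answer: 3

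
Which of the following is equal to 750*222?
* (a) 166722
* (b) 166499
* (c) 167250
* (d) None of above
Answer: d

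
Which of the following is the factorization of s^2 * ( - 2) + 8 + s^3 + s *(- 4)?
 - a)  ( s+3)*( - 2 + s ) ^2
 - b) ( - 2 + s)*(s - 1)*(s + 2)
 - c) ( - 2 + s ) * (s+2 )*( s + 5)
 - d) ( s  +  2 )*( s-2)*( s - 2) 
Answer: d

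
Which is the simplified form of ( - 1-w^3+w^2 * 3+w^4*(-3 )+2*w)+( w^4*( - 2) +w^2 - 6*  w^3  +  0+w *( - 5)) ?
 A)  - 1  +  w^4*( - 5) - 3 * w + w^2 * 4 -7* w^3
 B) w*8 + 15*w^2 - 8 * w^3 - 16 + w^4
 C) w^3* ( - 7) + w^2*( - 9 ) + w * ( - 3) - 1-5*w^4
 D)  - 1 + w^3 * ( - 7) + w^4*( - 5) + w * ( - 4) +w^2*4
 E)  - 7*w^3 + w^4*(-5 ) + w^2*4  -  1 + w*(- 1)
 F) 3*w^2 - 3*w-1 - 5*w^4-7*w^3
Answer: A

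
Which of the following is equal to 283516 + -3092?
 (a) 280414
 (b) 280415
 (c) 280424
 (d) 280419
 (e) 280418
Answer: c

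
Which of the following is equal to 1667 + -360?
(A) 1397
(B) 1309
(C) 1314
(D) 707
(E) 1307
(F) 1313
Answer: E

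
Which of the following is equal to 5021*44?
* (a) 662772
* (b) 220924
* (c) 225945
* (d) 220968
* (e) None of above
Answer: b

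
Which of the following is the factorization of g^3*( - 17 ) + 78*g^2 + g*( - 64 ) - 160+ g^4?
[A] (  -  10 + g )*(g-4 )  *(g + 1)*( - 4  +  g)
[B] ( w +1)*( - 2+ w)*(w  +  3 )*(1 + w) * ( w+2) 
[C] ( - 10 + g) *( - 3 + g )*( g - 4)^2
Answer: A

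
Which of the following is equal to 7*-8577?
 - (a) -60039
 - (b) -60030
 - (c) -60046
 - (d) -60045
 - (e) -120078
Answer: a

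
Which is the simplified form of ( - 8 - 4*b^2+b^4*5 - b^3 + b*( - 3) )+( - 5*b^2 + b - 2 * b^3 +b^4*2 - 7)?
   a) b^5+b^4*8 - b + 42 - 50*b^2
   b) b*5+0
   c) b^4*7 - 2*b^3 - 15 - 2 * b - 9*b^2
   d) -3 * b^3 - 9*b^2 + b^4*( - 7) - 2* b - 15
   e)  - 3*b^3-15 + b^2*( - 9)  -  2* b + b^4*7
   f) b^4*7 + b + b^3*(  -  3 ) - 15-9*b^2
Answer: e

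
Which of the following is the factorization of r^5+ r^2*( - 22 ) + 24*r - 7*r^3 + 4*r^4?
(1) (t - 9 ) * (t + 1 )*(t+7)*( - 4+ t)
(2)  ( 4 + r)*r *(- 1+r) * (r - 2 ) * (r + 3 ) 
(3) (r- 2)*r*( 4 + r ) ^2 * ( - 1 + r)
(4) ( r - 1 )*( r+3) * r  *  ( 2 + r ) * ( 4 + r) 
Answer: 2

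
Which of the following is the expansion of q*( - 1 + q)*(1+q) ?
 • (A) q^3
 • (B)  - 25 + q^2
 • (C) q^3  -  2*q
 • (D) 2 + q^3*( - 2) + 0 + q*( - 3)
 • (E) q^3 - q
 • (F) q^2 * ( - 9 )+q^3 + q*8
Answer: E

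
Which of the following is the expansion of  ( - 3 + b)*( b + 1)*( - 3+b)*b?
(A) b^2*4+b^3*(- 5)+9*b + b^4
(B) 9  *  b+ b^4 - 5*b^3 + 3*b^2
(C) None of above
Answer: B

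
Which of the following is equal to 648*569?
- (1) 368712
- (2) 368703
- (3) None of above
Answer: 1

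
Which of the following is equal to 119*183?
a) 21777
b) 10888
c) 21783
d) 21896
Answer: a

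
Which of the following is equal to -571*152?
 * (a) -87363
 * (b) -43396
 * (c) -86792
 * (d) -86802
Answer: c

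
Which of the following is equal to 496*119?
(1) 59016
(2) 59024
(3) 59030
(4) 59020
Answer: 2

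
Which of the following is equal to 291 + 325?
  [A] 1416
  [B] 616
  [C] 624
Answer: B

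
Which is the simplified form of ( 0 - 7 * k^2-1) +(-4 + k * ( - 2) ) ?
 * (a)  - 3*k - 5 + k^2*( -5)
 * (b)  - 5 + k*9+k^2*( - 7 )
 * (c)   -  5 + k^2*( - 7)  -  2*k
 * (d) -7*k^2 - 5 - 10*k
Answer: c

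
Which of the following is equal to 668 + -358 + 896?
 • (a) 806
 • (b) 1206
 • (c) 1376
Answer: b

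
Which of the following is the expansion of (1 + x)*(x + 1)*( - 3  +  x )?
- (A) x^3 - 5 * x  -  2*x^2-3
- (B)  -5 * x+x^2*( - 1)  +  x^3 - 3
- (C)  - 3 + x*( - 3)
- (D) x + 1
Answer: B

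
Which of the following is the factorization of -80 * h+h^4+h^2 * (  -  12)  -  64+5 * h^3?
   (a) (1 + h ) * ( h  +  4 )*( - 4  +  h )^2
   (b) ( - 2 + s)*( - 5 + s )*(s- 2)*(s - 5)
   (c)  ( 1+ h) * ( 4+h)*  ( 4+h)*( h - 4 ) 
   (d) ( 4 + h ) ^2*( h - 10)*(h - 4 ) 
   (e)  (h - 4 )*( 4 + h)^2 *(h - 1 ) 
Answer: c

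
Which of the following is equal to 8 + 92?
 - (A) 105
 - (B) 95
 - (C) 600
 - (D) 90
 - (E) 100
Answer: E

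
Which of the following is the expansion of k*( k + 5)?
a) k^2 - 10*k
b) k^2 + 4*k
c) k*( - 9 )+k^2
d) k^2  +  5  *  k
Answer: d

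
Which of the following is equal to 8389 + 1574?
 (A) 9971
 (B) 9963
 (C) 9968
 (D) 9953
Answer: B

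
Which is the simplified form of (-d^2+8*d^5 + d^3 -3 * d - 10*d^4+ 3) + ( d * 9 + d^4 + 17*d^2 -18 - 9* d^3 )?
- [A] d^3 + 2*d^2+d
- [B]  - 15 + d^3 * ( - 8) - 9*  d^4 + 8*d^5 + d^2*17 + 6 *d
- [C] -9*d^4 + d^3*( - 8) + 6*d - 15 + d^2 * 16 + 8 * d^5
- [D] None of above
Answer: C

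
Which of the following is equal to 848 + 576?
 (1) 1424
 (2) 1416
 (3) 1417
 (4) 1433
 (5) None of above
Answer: 1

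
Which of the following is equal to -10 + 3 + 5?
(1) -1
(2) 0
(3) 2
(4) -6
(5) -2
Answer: 5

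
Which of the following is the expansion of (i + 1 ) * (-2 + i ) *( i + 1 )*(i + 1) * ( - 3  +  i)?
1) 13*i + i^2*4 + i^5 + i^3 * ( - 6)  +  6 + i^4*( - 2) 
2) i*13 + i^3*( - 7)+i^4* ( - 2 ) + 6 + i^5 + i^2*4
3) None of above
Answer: 1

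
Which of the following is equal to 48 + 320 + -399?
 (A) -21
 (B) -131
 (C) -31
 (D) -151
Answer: C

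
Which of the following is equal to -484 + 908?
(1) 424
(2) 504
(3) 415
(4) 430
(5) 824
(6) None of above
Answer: 1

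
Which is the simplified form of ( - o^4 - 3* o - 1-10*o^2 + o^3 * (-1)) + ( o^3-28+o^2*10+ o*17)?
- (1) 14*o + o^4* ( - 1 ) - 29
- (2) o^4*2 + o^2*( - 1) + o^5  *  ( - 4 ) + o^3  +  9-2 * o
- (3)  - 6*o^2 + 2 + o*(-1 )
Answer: 1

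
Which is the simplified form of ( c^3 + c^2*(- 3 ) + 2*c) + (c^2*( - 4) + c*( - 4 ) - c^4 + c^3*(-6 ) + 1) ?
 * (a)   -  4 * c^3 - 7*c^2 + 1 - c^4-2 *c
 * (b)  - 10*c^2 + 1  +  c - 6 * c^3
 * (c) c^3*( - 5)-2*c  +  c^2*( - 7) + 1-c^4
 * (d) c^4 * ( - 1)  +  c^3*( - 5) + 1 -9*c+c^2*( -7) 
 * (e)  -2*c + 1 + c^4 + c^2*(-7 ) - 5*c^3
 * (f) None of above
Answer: c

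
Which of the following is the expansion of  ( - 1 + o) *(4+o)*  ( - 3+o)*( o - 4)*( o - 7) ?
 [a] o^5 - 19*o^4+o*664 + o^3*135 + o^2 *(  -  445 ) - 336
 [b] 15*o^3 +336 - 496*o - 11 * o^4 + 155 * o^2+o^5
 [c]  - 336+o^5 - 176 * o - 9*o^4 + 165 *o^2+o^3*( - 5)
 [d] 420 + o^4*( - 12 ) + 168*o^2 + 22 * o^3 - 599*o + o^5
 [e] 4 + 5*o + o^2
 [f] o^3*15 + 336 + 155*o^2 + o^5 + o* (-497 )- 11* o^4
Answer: b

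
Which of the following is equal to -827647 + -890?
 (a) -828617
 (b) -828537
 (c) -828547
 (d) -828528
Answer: b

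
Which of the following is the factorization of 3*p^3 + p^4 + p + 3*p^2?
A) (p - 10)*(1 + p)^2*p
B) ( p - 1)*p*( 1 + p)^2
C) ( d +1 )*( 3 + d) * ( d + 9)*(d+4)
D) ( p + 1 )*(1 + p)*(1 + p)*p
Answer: D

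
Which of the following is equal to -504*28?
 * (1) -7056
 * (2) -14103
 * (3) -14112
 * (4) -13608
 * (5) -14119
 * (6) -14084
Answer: 3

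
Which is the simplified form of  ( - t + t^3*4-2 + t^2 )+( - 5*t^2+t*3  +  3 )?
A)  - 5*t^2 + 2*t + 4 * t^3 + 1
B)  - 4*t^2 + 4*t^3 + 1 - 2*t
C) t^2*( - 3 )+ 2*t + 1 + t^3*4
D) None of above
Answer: D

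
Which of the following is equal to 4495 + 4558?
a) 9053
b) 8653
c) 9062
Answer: a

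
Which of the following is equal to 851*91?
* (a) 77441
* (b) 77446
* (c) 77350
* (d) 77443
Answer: a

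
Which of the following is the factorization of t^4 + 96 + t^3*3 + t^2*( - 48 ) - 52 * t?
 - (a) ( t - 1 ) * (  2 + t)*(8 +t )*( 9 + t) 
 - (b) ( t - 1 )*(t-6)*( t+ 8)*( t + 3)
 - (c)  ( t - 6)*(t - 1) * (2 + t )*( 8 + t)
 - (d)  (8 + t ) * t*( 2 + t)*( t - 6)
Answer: c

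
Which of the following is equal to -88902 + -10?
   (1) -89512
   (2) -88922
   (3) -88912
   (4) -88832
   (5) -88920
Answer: 3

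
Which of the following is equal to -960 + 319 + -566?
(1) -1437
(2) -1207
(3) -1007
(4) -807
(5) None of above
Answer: 2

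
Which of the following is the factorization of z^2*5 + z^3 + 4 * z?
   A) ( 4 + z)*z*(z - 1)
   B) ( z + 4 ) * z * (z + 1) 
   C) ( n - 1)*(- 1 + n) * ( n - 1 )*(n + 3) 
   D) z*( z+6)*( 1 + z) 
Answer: B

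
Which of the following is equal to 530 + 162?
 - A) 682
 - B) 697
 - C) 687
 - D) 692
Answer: D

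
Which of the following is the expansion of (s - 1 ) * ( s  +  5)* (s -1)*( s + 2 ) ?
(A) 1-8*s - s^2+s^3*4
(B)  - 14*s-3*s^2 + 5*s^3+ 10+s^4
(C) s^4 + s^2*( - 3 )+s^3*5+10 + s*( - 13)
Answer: C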